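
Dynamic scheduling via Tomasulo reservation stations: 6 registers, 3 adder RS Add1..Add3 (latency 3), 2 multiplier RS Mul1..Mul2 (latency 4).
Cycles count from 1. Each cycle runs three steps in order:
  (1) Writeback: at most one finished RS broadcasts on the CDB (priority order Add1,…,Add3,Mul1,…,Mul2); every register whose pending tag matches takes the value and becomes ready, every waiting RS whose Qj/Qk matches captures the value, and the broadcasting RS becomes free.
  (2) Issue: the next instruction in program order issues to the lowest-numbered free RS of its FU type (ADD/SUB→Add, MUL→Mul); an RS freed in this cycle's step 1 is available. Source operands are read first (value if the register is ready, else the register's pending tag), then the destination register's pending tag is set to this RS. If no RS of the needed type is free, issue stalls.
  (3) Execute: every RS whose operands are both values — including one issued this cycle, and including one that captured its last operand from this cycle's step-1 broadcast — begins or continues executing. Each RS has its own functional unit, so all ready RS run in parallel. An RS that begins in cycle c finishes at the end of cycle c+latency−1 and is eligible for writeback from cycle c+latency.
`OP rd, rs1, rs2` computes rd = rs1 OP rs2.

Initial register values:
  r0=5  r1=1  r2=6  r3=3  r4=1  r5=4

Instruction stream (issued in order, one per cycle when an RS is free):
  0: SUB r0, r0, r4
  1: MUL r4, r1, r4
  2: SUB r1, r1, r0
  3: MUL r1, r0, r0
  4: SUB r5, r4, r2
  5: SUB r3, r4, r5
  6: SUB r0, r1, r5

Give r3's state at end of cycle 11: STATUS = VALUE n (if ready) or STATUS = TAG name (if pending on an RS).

STATUS = TAG Add3

  c1: issue SUB r0<-Add1  regs: r0:Add1,r1:1,r2:6,r3:3,r4:1,r5:4
  c2: issue MUL r4<-Mul1  regs: r0:Add1,r1:1,r2:6,r3:3,r4:Mul1,r5:4
  c3: issue SUB r1<-Add2  regs: r0:Add1,r1:Add2,r2:6,r3:3,r4:Mul1,r5:4
  c4: CDB Add1=4; issue MUL r1<-Mul2  regs: r0:4,r1:Mul2,r2:6,r3:3,r4:Mul1,r5:4
  c5: issue SUB r5<-Add1  regs: r0:4,r1:Mul2,r2:6,r3:3,r4:Mul1,r5:Add1
  c6: CDB Mul1=1; issue SUB r3<-Add3  regs: r0:4,r1:Mul2,r2:6,r3:Add3,r4:1,r5:Add1
  c7: CDB Add2=-3; issue SUB r0<-Add2  regs: r0:Add2,r1:Mul2,r2:6,r3:Add3,r4:1,r5:Add1
  c8: CDB Mul2=16  regs: r0:Add2,r1:16,r2:6,r3:Add3,r4:1,r5:Add1
  c9: CDB Add1=-5  regs: r0:Add2,r1:16,r2:6,r3:Add3,r4:1,r5:-5
  c10: -  regs: r0:Add2,r1:16,r2:6,r3:Add3,r4:1,r5:-5
  c11: -  regs: r0:Add2,r1:16,r2:6,r3:Add3,r4:1,r5:-5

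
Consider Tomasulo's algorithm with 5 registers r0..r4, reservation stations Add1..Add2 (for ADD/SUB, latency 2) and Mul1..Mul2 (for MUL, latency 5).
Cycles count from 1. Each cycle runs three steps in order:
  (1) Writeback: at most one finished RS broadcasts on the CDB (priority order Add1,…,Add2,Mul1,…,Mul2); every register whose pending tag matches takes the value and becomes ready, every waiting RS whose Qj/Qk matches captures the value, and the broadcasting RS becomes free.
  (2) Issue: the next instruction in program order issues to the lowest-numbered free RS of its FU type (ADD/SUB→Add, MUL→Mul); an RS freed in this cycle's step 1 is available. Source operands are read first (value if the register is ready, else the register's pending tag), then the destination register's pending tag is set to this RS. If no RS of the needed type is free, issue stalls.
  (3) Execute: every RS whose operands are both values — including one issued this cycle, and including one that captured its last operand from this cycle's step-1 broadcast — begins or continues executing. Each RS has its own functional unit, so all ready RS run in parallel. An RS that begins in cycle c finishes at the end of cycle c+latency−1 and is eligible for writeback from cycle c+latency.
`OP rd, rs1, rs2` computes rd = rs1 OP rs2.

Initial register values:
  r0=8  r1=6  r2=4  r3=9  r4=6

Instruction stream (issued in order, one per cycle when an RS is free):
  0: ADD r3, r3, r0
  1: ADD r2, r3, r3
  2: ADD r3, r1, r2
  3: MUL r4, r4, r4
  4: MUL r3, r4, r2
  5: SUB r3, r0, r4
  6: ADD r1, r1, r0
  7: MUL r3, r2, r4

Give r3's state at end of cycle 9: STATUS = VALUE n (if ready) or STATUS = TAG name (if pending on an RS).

cycle 1: issue ADD r3<-Add1 // r0:8,r1:6,r2:4,r3:Add1,r4:6
cycle 2: issue ADD r2<-Add2 // r0:8,r1:6,r2:Add2,r3:Add1,r4:6
cycle 3: CDB Add1=17; issue ADD r3<-Add1 // r0:8,r1:6,r2:Add2,r3:Add1,r4:6
cycle 4: issue MUL r4<-Mul1 // r0:8,r1:6,r2:Add2,r3:Add1,r4:Mul1
cycle 5: CDB Add2=34; issue MUL r3<-Mul2 // r0:8,r1:6,r2:34,r3:Mul2,r4:Mul1
cycle 6: issue SUB r3<-Add2 // r0:8,r1:6,r2:34,r3:Add2,r4:Mul1
cycle 7: CDB Add1=40; issue ADD r1<-Add1 // r0:8,r1:Add1,r2:34,r3:Add2,r4:Mul1
cycle 8: stall // r0:8,r1:Add1,r2:34,r3:Add2,r4:Mul1
cycle 9: CDB Add1=14; stall // r0:8,r1:14,r2:34,r3:Add2,r4:Mul1

STATUS = TAG Add2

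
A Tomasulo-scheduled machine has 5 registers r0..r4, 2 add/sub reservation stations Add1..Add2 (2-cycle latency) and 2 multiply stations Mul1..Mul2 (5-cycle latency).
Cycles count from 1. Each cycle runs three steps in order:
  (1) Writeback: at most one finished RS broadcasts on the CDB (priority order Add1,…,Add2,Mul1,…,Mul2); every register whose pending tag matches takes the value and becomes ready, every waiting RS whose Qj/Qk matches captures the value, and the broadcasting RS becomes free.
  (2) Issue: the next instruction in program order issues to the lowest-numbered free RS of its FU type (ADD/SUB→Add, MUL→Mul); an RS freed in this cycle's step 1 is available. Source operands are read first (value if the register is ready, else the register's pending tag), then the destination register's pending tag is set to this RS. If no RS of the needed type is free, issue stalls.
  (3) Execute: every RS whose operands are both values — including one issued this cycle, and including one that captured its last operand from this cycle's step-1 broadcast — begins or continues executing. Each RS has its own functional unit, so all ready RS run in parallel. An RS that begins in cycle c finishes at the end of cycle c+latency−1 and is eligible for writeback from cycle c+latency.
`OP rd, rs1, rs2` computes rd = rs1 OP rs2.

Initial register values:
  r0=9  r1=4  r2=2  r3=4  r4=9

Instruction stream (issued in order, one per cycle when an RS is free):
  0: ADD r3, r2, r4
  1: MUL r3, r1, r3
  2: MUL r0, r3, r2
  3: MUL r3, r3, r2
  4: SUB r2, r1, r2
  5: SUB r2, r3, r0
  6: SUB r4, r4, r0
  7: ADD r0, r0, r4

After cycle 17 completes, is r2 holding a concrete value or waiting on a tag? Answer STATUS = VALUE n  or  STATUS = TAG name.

STATUS = VALUE 0

c1: issue ADD r3<-Add1 | r0:9,r1:4,r2:2,r3:Add1,r4:9
c2: issue MUL r3<-Mul1 | r0:9,r1:4,r2:2,r3:Mul1,r4:9
c3: CDB Add1=11; issue MUL r0<-Mul2 | r0:Mul2,r1:4,r2:2,r3:Mul1,r4:9
c4: stall | r0:Mul2,r1:4,r2:2,r3:Mul1,r4:9
c5: stall | r0:Mul2,r1:4,r2:2,r3:Mul1,r4:9
c6: stall | r0:Mul2,r1:4,r2:2,r3:Mul1,r4:9
c7: stall | r0:Mul2,r1:4,r2:2,r3:Mul1,r4:9
c8: CDB Mul1=44; issue MUL r3<-Mul1 | r0:Mul2,r1:4,r2:2,r3:Mul1,r4:9
c9: issue SUB r2<-Add1 | r0:Mul2,r1:4,r2:Add1,r3:Mul1,r4:9
c10: issue SUB r2<-Add2 | r0:Mul2,r1:4,r2:Add2,r3:Mul1,r4:9
c11: CDB Add1=2; issue SUB r4<-Add1 | r0:Mul2,r1:4,r2:Add2,r3:Mul1,r4:Add1
c12: stall | r0:Mul2,r1:4,r2:Add2,r3:Mul1,r4:Add1
c13: CDB Mul1=88; stall | r0:Mul2,r1:4,r2:Add2,r3:88,r4:Add1
c14: CDB Mul2=88; stall | r0:88,r1:4,r2:Add2,r3:88,r4:Add1
c15: stall | r0:88,r1:4,r2:Add2,r3:88,r4:Add1
c16: CDB Add1=-79; issue ADD r0<-Add1 | r0:Add1,r1:4,r2:Add2,r3:88,r4:-79
c17: CDB Add2=0 | r0:Add1,r1:4,r2:0,r3:88,r4:-79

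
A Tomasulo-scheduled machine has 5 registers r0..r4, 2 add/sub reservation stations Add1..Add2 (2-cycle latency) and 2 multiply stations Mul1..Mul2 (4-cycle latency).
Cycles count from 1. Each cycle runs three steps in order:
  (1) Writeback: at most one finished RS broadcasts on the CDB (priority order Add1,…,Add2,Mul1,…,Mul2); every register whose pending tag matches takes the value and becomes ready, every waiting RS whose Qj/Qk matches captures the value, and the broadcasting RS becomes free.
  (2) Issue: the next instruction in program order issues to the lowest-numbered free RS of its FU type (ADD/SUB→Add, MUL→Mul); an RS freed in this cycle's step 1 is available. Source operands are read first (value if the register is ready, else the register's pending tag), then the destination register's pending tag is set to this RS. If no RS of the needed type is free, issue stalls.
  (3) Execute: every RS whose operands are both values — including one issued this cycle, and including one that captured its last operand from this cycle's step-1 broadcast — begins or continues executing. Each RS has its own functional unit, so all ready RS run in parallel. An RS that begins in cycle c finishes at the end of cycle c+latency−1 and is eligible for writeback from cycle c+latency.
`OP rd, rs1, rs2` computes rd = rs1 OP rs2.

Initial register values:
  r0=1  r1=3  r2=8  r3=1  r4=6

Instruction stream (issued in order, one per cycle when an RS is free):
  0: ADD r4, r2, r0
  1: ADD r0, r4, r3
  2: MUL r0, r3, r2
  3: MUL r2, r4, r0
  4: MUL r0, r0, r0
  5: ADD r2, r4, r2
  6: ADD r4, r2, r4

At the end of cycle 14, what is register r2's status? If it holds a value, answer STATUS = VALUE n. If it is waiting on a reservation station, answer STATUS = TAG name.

STATUS = VALUE 81

c1: issue ADD r4<-Add1 | r0:1,r1:3,r2:8,r3:1,r4:Add1
c2: issue ADD r0<-Add2 | r0:Add2,r1:3,r2:8,r3:1,r4:Add1
c3: CDB Add1=9; issue MUL r0<-Mul1 | r0:Mul1,r1:3,r2:8,r3:1,r4:9
c4: issue MUL r2<-Mul2 | r0:Mul1,r1:3,r2:Mul2,r3:1,r4:9
c5: CDB Add2=10; stall | r0:Mul1,r1:3,r2:Mul2,r3:1,r4:9
c6: stall | r0:Mul1,r1:3,r2:Mul2,r3:1,r4:9
c7: CDB Mul1=8; issue MUL r0<-Mul1 | r0:Mul1,r1:3,r2:Mul2,r3:1,r4:9
c8: issue ADD r2<-Add1 | r0:Mul1,r1:3,r2:Add1,r3:1,r4:9
c9: issue ADD r4<-Add2 | r0:Mul1,r1:3,r2:Add1,r3:1,r4:Add2
c10: - | r0:Mul1,r1:3,r2:Add1,r3:1,r4:Add2
c11: CDB Mul1=64 | r0:64,r1:3,r2:Add1,r3:1,r4:Add2
c12: CDB Mul2=72 | r0:64,r1:3,r2:Add1,r3:1,r4:Add2
c13: - | r0:64,r1:3,r2:Add1,r3:1,r4:Add2
c14: CDB Add1=81 | r0:64,r1:3,r2:81,r3:1,r4:Add2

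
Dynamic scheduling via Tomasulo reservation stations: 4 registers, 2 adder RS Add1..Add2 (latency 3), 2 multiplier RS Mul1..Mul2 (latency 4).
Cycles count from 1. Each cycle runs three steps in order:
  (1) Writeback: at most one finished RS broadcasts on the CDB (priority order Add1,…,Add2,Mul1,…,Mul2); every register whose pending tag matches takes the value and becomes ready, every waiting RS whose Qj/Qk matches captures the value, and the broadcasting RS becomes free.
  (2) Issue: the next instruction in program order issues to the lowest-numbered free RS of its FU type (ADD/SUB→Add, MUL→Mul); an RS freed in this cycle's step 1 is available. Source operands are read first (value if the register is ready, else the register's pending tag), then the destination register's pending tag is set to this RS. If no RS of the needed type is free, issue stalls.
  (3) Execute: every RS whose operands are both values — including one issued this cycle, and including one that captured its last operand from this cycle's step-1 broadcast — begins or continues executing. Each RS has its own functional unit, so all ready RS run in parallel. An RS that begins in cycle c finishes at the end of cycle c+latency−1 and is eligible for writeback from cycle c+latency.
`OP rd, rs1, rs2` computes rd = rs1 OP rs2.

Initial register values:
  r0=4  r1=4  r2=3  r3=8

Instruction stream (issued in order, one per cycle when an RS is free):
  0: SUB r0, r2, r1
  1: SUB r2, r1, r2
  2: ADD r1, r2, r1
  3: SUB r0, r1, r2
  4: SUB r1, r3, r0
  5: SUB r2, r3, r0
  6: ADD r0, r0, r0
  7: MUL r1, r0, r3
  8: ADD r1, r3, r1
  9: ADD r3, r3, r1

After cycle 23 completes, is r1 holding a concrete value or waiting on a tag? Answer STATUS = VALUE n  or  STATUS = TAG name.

STATUS = TAG Add2

c1: issue SUB r0<-Add1 | r0:Add1,r1:4,r2:3,r3:8
c2: issue SUB r2<-Add2 | r0:Add1,r1:4,r2:Add2,r3:8
c3: stall | r0:Add1,r1:4,r2:Add2,r3:8
c4: CDB Add1=-1; issue ADD r1<-Add1 | r0:-1,r1:Add1,r2:Add2,r3:8
c5: CDB Add2=1; issue SUB r0<-Add2 | r0:Add2,r1:Add1,r2:1,r3:8
c6: stall | r0:Add2,r1:Add1,r2:1,r3:8
c7: stall | r0:Add2,r1:Add1,r2:1,r3:8
c8: CDB Add1=5; issue SUB r1<-Add1 | r0:Add2,r1:Add1,r2:1,r3:8
c9: stall | r0:Add2,r1:Add1,r2:1,r3:8
c10: stall | r0:Add2,r1:Add1,r2:1,r3:8
c11: CDB Add2=4; issue SUB r2<-Add2 | r0:4,r1:Add1,r2:Add2,r3:8
c12: stall | r0:4,r1:Add1,r2:Add2,r3:8
c13: stall | r0:4,r1:Add1,r2:Add2,r3:8
c14: CDB Add1=4; issue ADD r0<-Add1 | r0:Add1,r1:4,r2:Add2,r3:8
c15: CDB Add2=4; issue MUL r1<-Mul1 | r0:Add1,r1:Mul1,r2:4,r3:8
c16: issue ADD r1<-Add2 | r0:Add1,r1:Add2,r2:4,r3:8
c17: CDB Add1=8; issue ADD r3<-Add1 | r0:8,r1:Add2,r2:4,r3:Add1
c18: - | r0:8,r1:Add2,r2:4,r3:Add1
c19: - | r0:8,r1:Add2,r2:4,r3:Add1
c20: - | r0:8,r1:Add2,r2:4,r3:Add1
c21: CDB Mul1=64 | r0:8,r1:Add2,r2:4,r3:Add1
c22: - | r0:8,r1:Add2,r2:4,r3:Add1
c23: - | r0:8,r1:Add2,r2:4,r3:Add1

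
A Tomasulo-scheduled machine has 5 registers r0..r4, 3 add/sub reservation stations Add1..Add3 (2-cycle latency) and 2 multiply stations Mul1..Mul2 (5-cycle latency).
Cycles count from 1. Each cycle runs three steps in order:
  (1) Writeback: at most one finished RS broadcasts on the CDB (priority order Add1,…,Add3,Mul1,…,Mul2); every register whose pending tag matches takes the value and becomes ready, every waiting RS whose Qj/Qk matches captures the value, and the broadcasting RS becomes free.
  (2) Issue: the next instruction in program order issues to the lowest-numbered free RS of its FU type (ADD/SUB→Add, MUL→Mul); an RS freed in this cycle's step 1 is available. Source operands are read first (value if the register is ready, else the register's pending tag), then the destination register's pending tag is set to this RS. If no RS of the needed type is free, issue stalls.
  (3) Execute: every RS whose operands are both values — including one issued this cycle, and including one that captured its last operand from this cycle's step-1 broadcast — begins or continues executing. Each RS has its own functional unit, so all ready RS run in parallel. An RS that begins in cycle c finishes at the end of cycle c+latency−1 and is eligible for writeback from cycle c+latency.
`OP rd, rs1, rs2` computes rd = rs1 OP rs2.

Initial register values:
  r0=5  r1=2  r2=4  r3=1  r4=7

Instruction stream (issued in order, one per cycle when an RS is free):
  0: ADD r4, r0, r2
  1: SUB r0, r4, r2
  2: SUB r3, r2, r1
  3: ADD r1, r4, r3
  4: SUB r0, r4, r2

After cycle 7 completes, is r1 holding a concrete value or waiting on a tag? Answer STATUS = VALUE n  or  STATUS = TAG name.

  c1: issue ADD r4<-Add1  regs: r0:5,r1:2,r2:4,r3:1,r4:Add1
  c2: issue SUB r0<-Add2  regs: r0:Add2,r1:2,r2:4,r3:1,r4:Add1
  c3: CDB Add1=9; issue SUB r3<-Add1  regs: r0:Add2,r1:2,r2:4,r3:Add1,r4:9
  c4: issue ADD r1<-Add3  regs: r0:Add2,r1:Add3,r2:4,r3:Add1,r4:9
  c5: CDB Add1=2; issue SUB r0<-Add1  regs: r0:Add1,r1:Add3,r2:4,r3:2,r4:9
  c6: CDB Add2=5  regs: r0:Add1,r1:Add3,r2:4,r3:2,r4:9
  c7: CDB Add1=5  regs: r0:5,r1:Add3,r2:4,r3:2,r4:9

STATUS = TAG Add3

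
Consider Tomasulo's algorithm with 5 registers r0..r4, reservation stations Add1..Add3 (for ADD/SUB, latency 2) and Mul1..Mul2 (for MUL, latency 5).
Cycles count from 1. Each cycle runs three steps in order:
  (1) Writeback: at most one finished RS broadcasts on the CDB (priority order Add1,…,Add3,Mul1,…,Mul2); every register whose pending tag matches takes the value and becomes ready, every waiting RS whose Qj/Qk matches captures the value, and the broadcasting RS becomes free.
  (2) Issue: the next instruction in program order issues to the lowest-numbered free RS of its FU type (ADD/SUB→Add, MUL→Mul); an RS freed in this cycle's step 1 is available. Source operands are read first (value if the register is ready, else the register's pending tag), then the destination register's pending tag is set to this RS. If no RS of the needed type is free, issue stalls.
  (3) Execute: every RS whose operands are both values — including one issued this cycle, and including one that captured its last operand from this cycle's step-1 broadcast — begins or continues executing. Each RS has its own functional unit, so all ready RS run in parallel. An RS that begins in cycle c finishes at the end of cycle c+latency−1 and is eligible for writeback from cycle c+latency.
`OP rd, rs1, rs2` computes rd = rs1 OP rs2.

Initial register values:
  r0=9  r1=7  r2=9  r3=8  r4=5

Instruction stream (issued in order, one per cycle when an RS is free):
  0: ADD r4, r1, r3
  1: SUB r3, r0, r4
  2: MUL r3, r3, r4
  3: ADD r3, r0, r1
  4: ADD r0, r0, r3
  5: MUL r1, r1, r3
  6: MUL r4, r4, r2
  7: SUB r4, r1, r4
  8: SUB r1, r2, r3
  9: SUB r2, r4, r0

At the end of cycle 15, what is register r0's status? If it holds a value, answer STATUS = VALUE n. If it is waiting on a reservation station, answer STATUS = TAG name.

STATUS = VALUE 25

  c1: issue ADD r4<-Add1  regs: r0:9,r1:7,r2:9,r3:8,r4:Add1
  c2: issue SUB r3<-Add2  regs: r0:9,r1:7,r2:9,r3:Add2,r4:Add1
  c3: CDB Add1=15; issue MUL r3<-Mul1  regs: r0:9,r1:7,r2:9,r3:Mul1,r4:15
  c4: issue ADD r3<-Add1  regs: r0:9,r1:7,r2:9,r3:Add1,r4:15
  c5: CDB Add2=-6; issue ADD r0<-Add2  regs: r0:Add2,r1:7,r2:9,r3:Add1,r4:15
  c6: CDB Add1=16; issue MUL r1<-Mul2  regs: r0:Add2,r1:Mul2,r2:9,r3:16,r4:15
  c7: stall  regs: r0:Add2,r1:Mul2,r2:9,r3:16,r4:15
  c8: CDB Add2=25; stall  regs: r0:25,r1:Mul2,r2:9,r3:16,r4:15
  c9: stall  regs: r0:25,r1:Mul2,r2:9,r3:16,r4:15
  c10: CDB Mul1=-90; issue MUL r4<-Mul1  regs: r0:25,r1:Mul2,r2:9,r3:16,r4:Mul1
  c11: CDB Mul2=112; issue SUB r4<-Add1  regs: r0:25,r1:112,r2:9,r3:16,r4:Add1
  c12: issue SUB r1<-Add2  regs: r0:25,r1:Add2,r2:9,r3:16,r4:Add1
  c13: issue SUB r2<-Add3  regs: r0:25,r1:Add2,r2:Add3,r3:16,r4:Add1
  c14: CDB Add2=-7  regs: r0:25,r1:-7,r2:Add3,r3:16,r4:Add1
  c15: CDB Mul1=135  regs: r0:25,r1:-7,r2:Add3,r3:16,r4:Add1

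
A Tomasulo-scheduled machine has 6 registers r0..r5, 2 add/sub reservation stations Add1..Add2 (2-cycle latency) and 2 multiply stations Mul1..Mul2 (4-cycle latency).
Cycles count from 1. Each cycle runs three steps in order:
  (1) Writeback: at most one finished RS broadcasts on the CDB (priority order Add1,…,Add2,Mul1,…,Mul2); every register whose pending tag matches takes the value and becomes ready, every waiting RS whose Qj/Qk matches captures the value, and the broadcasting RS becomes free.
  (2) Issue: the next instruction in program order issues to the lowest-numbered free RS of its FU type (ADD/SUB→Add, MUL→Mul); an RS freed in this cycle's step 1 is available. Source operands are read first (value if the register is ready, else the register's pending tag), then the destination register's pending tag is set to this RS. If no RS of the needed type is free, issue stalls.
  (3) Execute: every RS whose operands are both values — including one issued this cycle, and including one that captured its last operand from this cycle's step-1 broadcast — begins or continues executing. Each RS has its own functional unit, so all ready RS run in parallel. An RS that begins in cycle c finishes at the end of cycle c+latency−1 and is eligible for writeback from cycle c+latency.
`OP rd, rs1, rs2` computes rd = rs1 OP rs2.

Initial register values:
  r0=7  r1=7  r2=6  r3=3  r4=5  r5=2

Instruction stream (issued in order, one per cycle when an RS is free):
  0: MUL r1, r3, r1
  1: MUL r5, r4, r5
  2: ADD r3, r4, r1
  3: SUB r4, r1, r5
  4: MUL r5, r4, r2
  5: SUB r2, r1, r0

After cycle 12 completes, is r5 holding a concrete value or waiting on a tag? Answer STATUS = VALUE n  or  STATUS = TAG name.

STATUS = VALUE 66

c1: issue MUL r1<-Mul1 | r0:7,r1:Mul1,r2:6,r3:3,r4:5,r5:2
c2: issue MUL r5<-Mul2 | r0:7,r1:Mul1,r2:6,r3:3,r4:5,r5:Mul2
c3: issue ADD r3<-Add1 | r0:7,r1:Mul1,r2:6,r3:Add1,r4:5,r5:Mul2
c4: issue SUB r4<-Add2 | r0:7,r1:Mul1,r2:6,r3:Add1,r4:Add2,r5:Mul2
c5: CDB Mul1=21; issue MUL r5<-Mul1 | r0:7,r1:21,r2:6,r3:Add1,r4:Add2,r5:Mul1
c6: CDB Mul2=10; stall | r0:7,r1:21,r2:6,r3:Add1,r4:Add2,r5:Mul1
c7: CDB Add1=26; issue SUB r2<-Add1 | r0:7,r1:21,r2:Add1,r3:26,r4:Add2,r5:Mul1
c8: CDB Add2=11 | r0:7,r1:21,r2:Add1,r3:26,r4:11,r5:Mul1
c9: CDB Add1=14 | r0:7,r1:21,r2:14,r3:26,r4:11,r5:Mul1
c10: - | r0:7,r1:21,r2:14,r3:26,r4:11,r5:Mul1
c11: - | r0:7,r1:21,r2:14,r3:26,r4:11,r5:Mul1
c12: CDB Mul1=66 | r0:7,r1:21,r2:14,r3:26,r4:11,r5:66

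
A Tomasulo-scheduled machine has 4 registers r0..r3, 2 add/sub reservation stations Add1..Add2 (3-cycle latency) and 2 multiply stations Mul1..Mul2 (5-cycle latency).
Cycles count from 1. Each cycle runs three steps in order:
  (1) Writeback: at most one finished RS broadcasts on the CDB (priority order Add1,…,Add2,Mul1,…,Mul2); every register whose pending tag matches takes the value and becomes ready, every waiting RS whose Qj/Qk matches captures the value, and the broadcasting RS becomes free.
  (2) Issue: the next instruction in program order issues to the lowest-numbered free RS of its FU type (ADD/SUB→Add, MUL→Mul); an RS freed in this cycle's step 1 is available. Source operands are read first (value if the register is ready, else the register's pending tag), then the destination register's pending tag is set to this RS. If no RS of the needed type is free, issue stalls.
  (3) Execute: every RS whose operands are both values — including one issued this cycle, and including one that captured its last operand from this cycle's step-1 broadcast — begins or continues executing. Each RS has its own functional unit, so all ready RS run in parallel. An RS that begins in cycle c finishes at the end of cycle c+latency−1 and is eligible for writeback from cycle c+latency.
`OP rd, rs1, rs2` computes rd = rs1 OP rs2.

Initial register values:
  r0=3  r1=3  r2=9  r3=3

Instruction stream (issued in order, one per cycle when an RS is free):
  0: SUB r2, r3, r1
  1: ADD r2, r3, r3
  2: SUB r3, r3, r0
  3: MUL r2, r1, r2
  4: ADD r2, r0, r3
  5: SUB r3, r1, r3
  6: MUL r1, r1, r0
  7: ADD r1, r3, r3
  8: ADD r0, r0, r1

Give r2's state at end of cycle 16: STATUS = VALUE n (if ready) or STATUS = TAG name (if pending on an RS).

cycle 1: issue SUB r2<-Add1 // r0:3,r1:3,r2:Add1,r3:3
cycle 2: issue ADD r2<-Add2 // r0:3,r1:3,r2:Add2,r3:3
cycle 3: stall // r0:3,r1:3,r2:Add2,r3:3
cycle 4: CDB Add1=0; issue SUB r3<-Add1 // r0:3,r1:3,r2:Add2,r3:Add1
cycle 5: CDB Add2=6; issue MUL r2<-Mul1 // r0:3,r1:3,r2:Mul1,r3:Add1
cycle 6: issue ADD r2<-Add2 // r0:3,r1:3,r2:Add2,r3:Add1
cycle 7: CDB Add1=0; issue SUB r3<-Add1 // r0:3,r1:3,r2:Add2,r3:Add1
cycle 8: issue MUL r1<-Mul2 // r0:3,r1:Mul2,r2:Add2,r3:Add1
cycle 9: stall // r0:3,r1:Mul2,r2:Add2,r3:Add1
cycle 10: CDB Add1=3; issue ADD r1<-Add1 // r0:3,r1:Add1,r2:Add2,r3:3
cycle 11: CDB Add2=3; issue ADD r0<-Add2 // r0:Add2,r1:Add1,r2:3,r3:3
cycle 12: CDB Mul1=18 // r0:Add2,r1:Add1,r2:3,r3:3
cycle 13: CDB Add1=6 // r0:Add2,r1:6,r2:3,r3:3
cycle 14: CDB Mul2=9 // r0:Add2,r1:6,r2:3,r3:3
cycle 15: - // r0:Add2,r1:6,r2:3,r3:3
cycle 16: CDB Add2=9 // r0:9,r1:6,r2:3,r3:3

STATUS = VALUE 3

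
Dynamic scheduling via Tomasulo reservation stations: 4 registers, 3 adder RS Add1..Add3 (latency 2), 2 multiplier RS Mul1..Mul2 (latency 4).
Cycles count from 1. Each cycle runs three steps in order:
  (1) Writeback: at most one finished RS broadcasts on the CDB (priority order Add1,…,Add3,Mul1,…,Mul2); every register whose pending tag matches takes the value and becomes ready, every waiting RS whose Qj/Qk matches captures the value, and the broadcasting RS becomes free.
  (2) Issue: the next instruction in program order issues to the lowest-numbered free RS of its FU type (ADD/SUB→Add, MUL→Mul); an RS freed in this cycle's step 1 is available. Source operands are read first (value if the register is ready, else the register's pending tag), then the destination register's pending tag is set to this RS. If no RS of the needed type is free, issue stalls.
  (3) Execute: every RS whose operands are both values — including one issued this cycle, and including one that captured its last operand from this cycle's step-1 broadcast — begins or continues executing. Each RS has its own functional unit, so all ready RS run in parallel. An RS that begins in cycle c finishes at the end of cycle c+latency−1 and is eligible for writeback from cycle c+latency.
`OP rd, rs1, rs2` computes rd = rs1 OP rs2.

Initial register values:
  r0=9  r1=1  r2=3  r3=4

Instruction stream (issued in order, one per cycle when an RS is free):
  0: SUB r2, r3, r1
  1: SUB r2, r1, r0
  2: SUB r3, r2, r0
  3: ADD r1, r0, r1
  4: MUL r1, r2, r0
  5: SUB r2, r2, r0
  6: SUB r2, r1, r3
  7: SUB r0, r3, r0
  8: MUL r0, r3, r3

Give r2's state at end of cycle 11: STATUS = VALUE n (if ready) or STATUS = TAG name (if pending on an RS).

c1: issue SUB r2<-Add1 | r0:9,r1:1,r2:Add1,r3:4
c2: issue SUB r2<-Add2 | r0:9,r1:1,r2:Add2,r3:4
c3: CDB Add1=3; issue SUB r3<-Add1 | r0:9,r1:1,r2:Add2,r3:Add1
c4: CDB Add2=-8; issue ADD r1<-Add2 | r0:9,r1:Add2,r2:-8,r3:Add1
c5: issue MUL r1<-Mul1 | r0:9,r1:Mul1,r2:-8,r3:Add1
c6: CDB Add1=-17; issue SUB r2<-Add1 | r0:9,r1:Mul1,r2:Add1,r3:-17
c7: CDB Add2=10; issue SUB r2<-Add2 | r0:9,r1:Mul1,r2:Add2,r3:-17
c8: CDB Add1=-17; issue SUB r0<-Add1 | r0:Add1,r1:Mul1,r2:Add2,r3:-17
c9: CDB Mul1=-72; issue MUL r0<-Mul1 | r0:Mul1,r1:-72,r2:Add2,r3:-17
c10: CDB Add1=-26 | r0:Mul1,r1:-72,r2:Add2,r3:-17
c11: CDB Add2=-55 | r0:Mul1,r1:-72,r2:-55,r3:-17

STATUS = VALUE -55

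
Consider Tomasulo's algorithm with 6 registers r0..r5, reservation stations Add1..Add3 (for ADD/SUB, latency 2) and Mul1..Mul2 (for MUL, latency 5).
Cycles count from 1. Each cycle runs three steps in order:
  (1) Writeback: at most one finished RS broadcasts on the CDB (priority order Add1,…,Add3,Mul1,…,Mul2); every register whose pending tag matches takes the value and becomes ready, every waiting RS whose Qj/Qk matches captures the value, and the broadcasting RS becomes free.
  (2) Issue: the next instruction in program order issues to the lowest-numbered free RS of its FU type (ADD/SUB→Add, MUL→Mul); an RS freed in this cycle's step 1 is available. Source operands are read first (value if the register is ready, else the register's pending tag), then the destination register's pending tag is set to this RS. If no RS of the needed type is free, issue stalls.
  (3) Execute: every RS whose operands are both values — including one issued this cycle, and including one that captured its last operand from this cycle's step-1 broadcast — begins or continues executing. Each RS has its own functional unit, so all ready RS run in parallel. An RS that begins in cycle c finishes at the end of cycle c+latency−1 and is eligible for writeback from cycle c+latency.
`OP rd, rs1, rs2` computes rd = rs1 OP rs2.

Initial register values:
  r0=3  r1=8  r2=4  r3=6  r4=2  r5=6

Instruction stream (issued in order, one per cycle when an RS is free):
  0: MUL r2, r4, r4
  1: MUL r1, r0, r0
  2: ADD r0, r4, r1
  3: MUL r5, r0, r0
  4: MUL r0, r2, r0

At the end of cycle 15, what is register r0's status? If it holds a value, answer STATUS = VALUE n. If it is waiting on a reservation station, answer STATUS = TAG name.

STATUS = VALUE 44

c1: issue MUL r2<-Mul1 | r0:3,r1:8,r2:Mul1,r3:6,r4:2,r5:6
c2: issue MUL r1<-Mul2 | r0:3,r1:Mul2,r2:Mul1,r3:6,r4:2,r5:6
c3: issue ADD r0<-Add1 | r0:Add1,r1:Mul2,r2:Mul1,r3:6,r4:2,r5:6
c4: stall | r0:Add1,r1:Mul2,r2:Mul1,r3:6,r4:2,r5:6
c5: stall | r0:Add1,r1:Mul2,r2:Mul1,r3:6,r4:2,r5:6
c6: CDB Mul1=4; issue MUL r5<-Mul1 | r0:Add1,r1:Mul2,r2:4,r3:6,r4:2,r5:Mul1
c7: CDB Mul2=9; issue MUL r0<-Mul2 | r0:Mul2,r1:9,r2:4,r3:6,r4:2,r5:Mul1
c8: - | r0:Mul2,r1:9,r2:4,r3:6,r4:2,r5:Mul1
c9: CDB Add1=11 | r0:Mul2,r1:9,r2:4,r3:6,r4:2,r5:Mul1
c10: - | r0:Mul2,r1:9,r2:4,r3:6,r4:2,r5:Mul1
c11: - | r0:Mul2,r1:9,r2:4,r3:6,r4:2,r5:Mul1
c12: - | r0:Mul2,r1:9,r2:4,r3:6,r4:2,r5:Mul1
c13: - | r0:Mul2,r1:9,r2:4,r3:6,r4:2,r5:Mul1
c14: CDB Mul1=121 | r0:Mul2,r1:9,r2:4,r3:6,r4:2,r5:121
c15: CDB Mul2=44 | r0:44,r1:9,r2:4,r3:6,r4:2,r5:121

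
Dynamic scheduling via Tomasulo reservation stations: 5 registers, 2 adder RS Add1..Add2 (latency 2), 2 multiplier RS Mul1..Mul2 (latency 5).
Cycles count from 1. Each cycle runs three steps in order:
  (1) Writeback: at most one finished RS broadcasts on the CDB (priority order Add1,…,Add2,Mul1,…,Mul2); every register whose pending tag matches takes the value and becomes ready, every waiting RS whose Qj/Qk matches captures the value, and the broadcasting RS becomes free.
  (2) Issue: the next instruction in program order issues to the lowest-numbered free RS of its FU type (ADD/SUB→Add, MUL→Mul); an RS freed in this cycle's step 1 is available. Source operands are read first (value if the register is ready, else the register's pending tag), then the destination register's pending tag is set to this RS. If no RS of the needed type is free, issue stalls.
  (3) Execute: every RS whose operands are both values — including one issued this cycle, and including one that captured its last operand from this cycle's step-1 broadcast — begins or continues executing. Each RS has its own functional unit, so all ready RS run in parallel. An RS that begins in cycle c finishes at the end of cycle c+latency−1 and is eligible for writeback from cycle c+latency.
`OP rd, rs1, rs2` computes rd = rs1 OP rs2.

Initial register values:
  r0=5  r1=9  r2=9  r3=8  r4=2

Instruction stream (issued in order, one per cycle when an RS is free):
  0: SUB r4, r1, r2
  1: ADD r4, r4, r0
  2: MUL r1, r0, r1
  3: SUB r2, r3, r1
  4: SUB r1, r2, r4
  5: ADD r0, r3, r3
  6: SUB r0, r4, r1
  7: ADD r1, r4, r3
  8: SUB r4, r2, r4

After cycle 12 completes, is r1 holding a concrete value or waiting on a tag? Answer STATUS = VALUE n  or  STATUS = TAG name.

STATUS = TAG Add2

  c1: issue SUB r4<-Add1  regs: r0:5,r1:9,r2:9,r3:8,r4:Add1
  c2: issue ADD r4<-Add2  regs: r0:5,r1:9,r2:9,r3:8,r4:Add2
  c3: CDB Add1=0; issue MUL r1<-Mul1  regs: r0:5,r1:Mul1,r2:9,r3:8,r4:Add2
  c4: issue SUB r2<-Add1  regs: r0:5,r1:Mul1,r2:Add1,r3:8,r4:Add2
  c5: CDB Add2=5; issue SUB r1<-Add2  regs: r0:5,r1:Add2,r2:Add1,r3:8,r4:5
  c6: stall  regs: r0:5,r1:Add2,r2:Add1,r3:8,r4:5
  c7: stall  regs: r0:5,r1:Add2,r2:Add1,r3:8,r4:5
  c8: CDB Mul1=45; stall  regs: r0:5,r1:Add2,r2:Add1,r3:8,r4:5
  c9: stall  regs: r0:5,r1:Add2,r2:Add1,r3:8,r4:5
  c10: CDB Add1=-37; issue ADD r0<-Add1  regs: r0:Add1,r1:Add2,r2:-37,r3:8,r4:5
  c11: stall  regs: r0:Add1,r1:Add2,r2:-37,r3:8,r4:5
  c12: CDB Add1=16; issue SUB r0<-Add1  regs: r0:Add1,r1:Add2,r2:-37,r3:8,r4:5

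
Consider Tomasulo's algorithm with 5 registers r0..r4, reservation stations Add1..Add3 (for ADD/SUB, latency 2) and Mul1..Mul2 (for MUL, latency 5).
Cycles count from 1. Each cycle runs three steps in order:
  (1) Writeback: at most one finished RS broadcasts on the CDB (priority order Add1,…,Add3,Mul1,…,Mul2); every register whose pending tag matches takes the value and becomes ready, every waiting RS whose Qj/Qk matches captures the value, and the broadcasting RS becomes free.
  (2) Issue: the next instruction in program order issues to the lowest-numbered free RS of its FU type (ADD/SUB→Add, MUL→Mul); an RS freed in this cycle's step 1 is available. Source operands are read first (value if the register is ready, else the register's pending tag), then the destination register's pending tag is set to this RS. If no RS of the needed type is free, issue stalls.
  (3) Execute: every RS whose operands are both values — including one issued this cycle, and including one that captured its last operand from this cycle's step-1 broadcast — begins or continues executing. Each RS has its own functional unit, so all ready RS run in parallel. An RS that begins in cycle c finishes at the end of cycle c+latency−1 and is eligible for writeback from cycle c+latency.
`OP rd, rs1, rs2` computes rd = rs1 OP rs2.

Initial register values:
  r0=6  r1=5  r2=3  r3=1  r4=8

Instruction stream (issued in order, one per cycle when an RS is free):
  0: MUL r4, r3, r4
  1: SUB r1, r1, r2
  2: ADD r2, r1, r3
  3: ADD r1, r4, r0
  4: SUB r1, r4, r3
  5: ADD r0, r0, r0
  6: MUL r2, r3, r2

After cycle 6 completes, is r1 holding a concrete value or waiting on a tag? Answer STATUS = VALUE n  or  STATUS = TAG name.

STATUS = TAG Add3

  c1: issue MUL r4<-Mul1  regs: r0:6,r1:5,r2:3,r3:1,r4:Mul1
  c2: issue SUB r1<-Add1  regs: r0:6,r1:Add1,r2:3,r3:1,r4:Mul1
  c3: issue ADD r2<-Add2  regs: r0:6,r1:Add1,r2:Add2,r3:1,r4:Mul1
  c4: CDB Add1=2; issue ADD r1<-Add1  regs: r0:6,r1:Add1,r2:Add2,r3:1,r4:Mul1
  c5: issue SUB r1<-Add3  regs: r0:6,r1:Add3,r2:Add2,r3:1,r4:Mul1
  c6: CDB Add2=3; issue ADD r0<-Add2  regs: r0:Add2,r1:Add3,r2:3,r3:1,r4:Mul1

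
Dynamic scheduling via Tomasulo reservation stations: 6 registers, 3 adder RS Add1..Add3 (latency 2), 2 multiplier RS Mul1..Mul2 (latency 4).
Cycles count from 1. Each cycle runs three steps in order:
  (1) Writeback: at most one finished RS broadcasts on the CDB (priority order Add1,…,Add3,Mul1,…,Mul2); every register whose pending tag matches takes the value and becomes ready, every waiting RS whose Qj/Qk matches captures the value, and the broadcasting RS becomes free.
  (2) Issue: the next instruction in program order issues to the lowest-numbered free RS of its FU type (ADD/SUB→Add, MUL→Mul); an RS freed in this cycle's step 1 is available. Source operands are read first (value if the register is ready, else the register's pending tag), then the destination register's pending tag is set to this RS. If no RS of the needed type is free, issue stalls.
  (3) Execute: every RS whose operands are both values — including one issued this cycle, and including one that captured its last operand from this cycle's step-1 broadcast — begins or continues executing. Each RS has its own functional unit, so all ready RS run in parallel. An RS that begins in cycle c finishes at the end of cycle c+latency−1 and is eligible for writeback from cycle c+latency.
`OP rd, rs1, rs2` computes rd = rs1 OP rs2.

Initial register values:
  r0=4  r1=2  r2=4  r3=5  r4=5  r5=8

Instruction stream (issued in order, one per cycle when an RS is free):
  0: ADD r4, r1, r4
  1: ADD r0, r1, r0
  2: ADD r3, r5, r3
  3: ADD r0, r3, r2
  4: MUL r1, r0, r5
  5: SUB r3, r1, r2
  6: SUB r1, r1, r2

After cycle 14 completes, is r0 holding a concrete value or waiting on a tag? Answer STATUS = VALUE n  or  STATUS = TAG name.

STATUS = VALUE 17

  c1: issue ADD r4<-Add1  regs: r0:4,r1:2,r2:4,r3:5,r4:Add1,r5:8
  c2: issue ADD r0<-Add2  regs: r0:Add2,r1:2,r2:4,r3:5,r4:Add1,r5:8
  c3: CDB Add1=7; issue ADD r3<-Add1  regs: r0:Add2,r1:2,r2:4,r3:Add1,r4:7,r5:8
  c4: CDB Add2=6; issue ADD r0<-Add2  regs: r0:Add2,r1:2,r2:4,r3:Add1,r4:7,r5:8
  c5: CDB Add1=13; issue MUL r1<-Mul1  regs: r0:Add2,r1:Mul1,r2:4,r3:13,r4:7,r5:8
  c6: issue SUB r3<-Add1  regs: r0:Add2,r1:Mul1,r2:4,r3:Add1,r4:7,r5:8
  c7: CDB Add2=17; issue SUB r1<-Add2  regs: r0:17,r1:Add2,r2:4,r3:Add1,r4:7,r5:8
  c8: -  regs: r0:17,r1:Add2,r2:4,r3:Add1,r4:7,r5:8
  c9: -  regs: r0:17,r1:Add2,r2:4,r3:Add1,r4:7,r5:8
  c10: -  regs: r0:17,r1:Add2,r2:4,r3:Add1,r4:7,r5:8
  c11: CDB Mul1=136  regs: r0:17,r1:Add2,r2:4,r3:Add1,r4:7,r5:8
  c12: -  regs: r0:17,r1:Add2,r2:4,r3:Add1,r4:7,r5:8
  c13: CDB Add1=132  regs: r0:17,r1:Add2,r2:4,r3:132,r4:7,r5:8
  c14: CDB Add2=132  regs: r0:17,r1:132,r2:4,r3:132,r4:7,r5:8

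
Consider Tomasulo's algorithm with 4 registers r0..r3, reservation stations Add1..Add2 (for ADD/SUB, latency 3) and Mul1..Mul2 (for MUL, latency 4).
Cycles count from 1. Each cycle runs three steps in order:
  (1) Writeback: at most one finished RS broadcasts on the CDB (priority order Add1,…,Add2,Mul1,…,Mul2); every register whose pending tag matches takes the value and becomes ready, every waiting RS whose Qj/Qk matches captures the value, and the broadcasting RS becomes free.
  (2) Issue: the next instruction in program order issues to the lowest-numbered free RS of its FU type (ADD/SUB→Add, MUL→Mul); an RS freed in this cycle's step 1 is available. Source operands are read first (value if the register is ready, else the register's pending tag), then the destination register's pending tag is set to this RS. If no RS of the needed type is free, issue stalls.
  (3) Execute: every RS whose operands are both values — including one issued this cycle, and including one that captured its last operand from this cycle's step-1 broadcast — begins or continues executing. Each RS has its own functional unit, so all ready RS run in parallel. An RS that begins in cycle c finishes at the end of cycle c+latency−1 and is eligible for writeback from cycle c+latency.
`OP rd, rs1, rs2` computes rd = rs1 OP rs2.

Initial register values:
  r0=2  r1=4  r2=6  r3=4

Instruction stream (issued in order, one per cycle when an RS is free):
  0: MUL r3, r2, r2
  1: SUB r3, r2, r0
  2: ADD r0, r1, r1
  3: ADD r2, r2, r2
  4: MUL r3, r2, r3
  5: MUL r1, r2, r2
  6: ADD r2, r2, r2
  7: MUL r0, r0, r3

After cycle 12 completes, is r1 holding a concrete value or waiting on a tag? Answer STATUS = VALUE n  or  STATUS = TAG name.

STATUS = VALUE 144

c1: issue MUL r3<-Mul1 | r0:2,r1:4,r2:6,r3:Mul1
c2: issue SUB r3<-Add1 | r0:2,r1:4,r2:6,r3:Add1
c3: issue ADD r0<-Add2 | r0:Add2,r1:4,r2:6,r3:Add1
c4: stall | r0:Add2,r1:4,r2:6,r3:Add1
c5: CDB Add1=4; issue ADD r2<-Add1 | r0:Add2,r1:4,r2:Add1,r3:4
c6: CDB Add2=8; issue MUL r3<-Mul2 | r0:8,r1:4,r2:Add1,r3:Mul2
c7: CDB Mul1=36; issue MUL r1<-Mul1 | r0:8,r1:Mul1,r2:Add1,r3:Mul2
c8: CDB Add1=12; issue ADD r2<-Add1 | r0:8,r1:Mul1,r2:Add1,r3:Mul2
c9: stall | r0:8,r1:Mul1,r2:Add1,r3:Mul2
c10: stall | r0:8,r1:Mul1,r2:Add1,r3:Mul2
c11: CDB Add1=24; stall | r0:8,r1:Mul1,r2:24,r3:Mul2
c12: CDB Mul1=144; issue MUL r0<-Mul1 | r0:Mul1,r1:144,r2:24,r3:Mul2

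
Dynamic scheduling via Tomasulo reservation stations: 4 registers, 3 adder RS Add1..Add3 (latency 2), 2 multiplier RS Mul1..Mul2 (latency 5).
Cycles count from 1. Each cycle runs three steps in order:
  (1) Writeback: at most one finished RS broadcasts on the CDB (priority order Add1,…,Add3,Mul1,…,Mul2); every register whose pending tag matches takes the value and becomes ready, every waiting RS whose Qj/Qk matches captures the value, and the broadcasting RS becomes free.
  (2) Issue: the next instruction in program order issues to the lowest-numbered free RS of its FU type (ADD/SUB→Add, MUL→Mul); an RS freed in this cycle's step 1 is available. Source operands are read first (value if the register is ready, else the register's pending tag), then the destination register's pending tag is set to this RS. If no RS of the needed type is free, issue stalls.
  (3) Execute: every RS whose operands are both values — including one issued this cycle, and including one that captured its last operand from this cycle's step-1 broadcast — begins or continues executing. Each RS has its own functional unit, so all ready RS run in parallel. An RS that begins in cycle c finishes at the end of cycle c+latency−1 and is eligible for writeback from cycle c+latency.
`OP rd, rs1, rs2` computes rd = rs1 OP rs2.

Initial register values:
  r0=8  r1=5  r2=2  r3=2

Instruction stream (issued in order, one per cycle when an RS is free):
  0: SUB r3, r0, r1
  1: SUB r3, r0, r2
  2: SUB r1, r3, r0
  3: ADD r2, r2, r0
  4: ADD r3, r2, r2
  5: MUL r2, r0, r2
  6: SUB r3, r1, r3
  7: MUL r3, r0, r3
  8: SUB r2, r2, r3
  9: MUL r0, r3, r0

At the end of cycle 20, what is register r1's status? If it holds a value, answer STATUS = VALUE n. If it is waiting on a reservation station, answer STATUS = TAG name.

c1: issue SUB r3<-Add1 | r0:8,r1:5,r2:2,r3:Add1
c2: issue SUB r3<-Add2 | r0:8,r1:5,r2:2,r3:Add2
c3: CDB Add1=3; issue SUB r1<-Add1 | r0:8,r1:Add1,r2:2,r3:Add2
c4: CDB Add2=6; issue ADD r2<-Add2 | r0:8,r1:Add1,r2:Add2,r3:6
c5: issue ADD r3<-Add3 | r0:8,r1:Add1,r2:Add2,r3:Add3
c6: CDB Add1=-2; issue MUL r2<-Mul1 | r0:8,r1:-2,r2:Mul1,r3:Add3
c7: CDB Add2=10; issue SUB r3<-Add1 | r0:8,r1:-2,r2:Mul1,r3:Add1
c8: issue MUL r3<-Mul2 | r0:8,r1:-2,r2:Mul1,r3:Mul2
c9: CDB Add3=20; issue SUB r2<-Add2 | r0:8,r1:-2,r2:Add2,r3:Mul2
c10: stall | r0:8,r1:-2,r2:Add2,r3:Mul2
c11: CDB Add1=-22; stall | r0:8,r1:-2,r2:Add2,r3:Mul2
c12: CDB Mul1=80; issue MUL r0<-Mul1 | r0:Mul1,r1:-2,r2:Add2,r3:Mul2
c13: - | r0:Mul1,r1:-2,r2:Add2,r3:Mul2
c14: - | r0:Mul1,r1:-2,r2:Add2,r3:Mul2
c15: - | r0:Mul1,r1:-2,r2:Add2,r3:Mul2
c16: CDB Mul2=-176 | r0:Mul1,r1:-2,r2:Add2,r3:-176
c17: - | r0:Mul1,r1:-2,r2:Add2,r3:-176
c18: CDB Add2=256 | r0:Mul1,r1:-2,r2:256,r3:-176
c19: - | r0:Mul1,r1:-2,r2:256,r3:-176
c20: - | r0:Mul1,r1:-2,r2:256,r3:-176

STATUS = VALUE -2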